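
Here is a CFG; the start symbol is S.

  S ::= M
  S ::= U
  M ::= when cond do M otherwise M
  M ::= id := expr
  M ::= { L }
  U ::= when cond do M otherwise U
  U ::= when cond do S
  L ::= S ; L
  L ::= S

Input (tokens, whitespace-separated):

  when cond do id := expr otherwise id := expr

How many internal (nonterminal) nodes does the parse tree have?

4

[S [M when cond do [M id := expr] otherwise [M id := expr]]]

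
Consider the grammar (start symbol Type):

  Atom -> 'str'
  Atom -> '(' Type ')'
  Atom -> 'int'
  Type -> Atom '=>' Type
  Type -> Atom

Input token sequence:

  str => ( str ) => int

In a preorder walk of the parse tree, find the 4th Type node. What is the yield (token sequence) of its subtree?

[Type [Atom str] => [Type [Atom ( [Type [Atom str]] )] => [Type [Atom int]]]]

int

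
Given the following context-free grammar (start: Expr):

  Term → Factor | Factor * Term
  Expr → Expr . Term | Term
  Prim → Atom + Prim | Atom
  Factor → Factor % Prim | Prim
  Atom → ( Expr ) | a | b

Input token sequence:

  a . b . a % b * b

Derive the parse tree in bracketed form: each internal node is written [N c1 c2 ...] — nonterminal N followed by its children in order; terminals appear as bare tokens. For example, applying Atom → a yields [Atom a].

Expr
Expr . Term
Expr . Term . Term
Term . Term . Term
Factor . Term . Term
Prim . Term . Term
Atom . Term . Term
a . Term . Term
a . Factor . Term
a . Prim . Term
a . Atom . Term
a . b . Term
a . b . Factor * Term
a . b . Factor % Prim * Term
a . b . Prim % Prim * Term
a . b . Atom % Prim * Term
a . b . a % Prim * Term
a . b . a % Atom * Term
a . b . a % b * Term
a . b . a % b * Factor
a . b . a % b * Prim
a . b . a % b * Atom
a . b . a % b * b

[Expr [Expr [Expr [Term [Factor [Prim [Atom a]]]]] . [Term [Factor [Prim [Atom b]]]]] . [Term [Factor [Factor [Prim [Atom a]]] % [Prim [Atom b]]] * [Term [Factor [Prim [Atom b]]]]]]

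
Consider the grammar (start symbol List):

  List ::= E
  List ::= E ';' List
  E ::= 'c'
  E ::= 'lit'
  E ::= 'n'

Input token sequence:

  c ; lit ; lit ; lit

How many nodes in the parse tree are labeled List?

4

[List [E c] ; [List [E lit] ; [List [E lit] ; [List [E lit]]]]]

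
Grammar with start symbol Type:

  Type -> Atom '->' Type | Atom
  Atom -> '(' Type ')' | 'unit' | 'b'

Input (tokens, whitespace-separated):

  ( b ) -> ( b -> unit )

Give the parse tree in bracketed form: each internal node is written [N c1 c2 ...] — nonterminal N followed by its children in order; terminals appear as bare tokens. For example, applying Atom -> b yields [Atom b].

[Type [Atom ( [Type [Atom b]] )] -> [Type [Atom ( [Type [Atom b] -> [Type [Atom unit]]] )]]]

Type
Atom -> Type
( Type ) -> Type
( Atom ) -> Type
( b ) -> Type
( b ) -> Atom
( b ) -> ( Type )
( b ) -> ( Atom -> Type )
( b ) -> ( b -> Type )
( b ) -> ( b -> Atom )
( b ) -> ( b -> unit )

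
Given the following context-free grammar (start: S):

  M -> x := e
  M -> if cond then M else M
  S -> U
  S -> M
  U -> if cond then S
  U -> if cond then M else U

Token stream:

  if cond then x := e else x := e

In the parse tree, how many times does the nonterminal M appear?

[S [M if cond then [M x := e] else [M x := e]]]

3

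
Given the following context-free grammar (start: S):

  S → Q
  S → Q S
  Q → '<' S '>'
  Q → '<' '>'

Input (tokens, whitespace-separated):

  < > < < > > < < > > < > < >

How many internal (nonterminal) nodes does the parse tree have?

14

[S [Q < >] [S [Q < [S [Q < >]] >] [S [Q < [S [Q < >]] >] [S [Q < >] [S [Q < >]]]]]]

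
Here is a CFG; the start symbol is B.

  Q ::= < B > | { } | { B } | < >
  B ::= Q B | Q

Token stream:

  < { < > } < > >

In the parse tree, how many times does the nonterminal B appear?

4

[B [Q < [B [Q { [B [Q < >]] }] [B [Q < >]]] >]]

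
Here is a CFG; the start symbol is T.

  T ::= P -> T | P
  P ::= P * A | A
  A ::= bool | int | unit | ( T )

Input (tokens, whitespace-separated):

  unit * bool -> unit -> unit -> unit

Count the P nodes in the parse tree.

[T [P [P [A unit]] * [A bool]] -> [T [P [A unit]] -> [T [P [A unit]] -> [T [P [A unit]]]]]]

5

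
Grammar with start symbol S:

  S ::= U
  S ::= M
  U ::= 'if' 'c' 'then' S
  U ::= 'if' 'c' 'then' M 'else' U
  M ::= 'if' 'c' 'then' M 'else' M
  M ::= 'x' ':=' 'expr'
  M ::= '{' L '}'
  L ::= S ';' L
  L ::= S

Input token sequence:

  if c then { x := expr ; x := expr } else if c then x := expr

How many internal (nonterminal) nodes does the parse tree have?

[S [U if c then [M { [L [S [M x := expr]] ; [L [S [M x := expr]]]] }] else [U if c then [S [M x := expr]]]]]

12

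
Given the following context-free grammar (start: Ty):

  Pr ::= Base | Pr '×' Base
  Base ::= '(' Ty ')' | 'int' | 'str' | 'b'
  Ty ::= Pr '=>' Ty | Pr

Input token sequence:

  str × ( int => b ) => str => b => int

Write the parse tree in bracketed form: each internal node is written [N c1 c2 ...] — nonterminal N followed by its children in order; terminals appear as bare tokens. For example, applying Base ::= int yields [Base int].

Ty
Pr => Ty
Pr × Base => Ty
Base × Base => Ty
str × Base => Ty
str × ( Ty ) => Ty
str × ( Pr => Ty ) => Ty
str × ( Base => Ty ) => Ty
str × ( int => Ty ) => Ty
str × ( int => Pr ) => Ty
str × ( int => Base ) => Ty
str × ( int => b ) => Ty
str × ( int => b ) => Pr => Ty
str × ( int => b ) => Base => Ty
str × ( int => b ) => str => Ty
str × ( int => b ) => str => Pr => Ty
str × ( int => b ) => str => Base => Ty
str × ( int => b ) => str => b => Ty
str × ( int => b ) => str => b => Pr
str × ( int => b ) => str => b => Base
str × ( int => b ) => str => b => int

[Ty [Pr [Pr [Base str]] × [Base ( [Ty [Pr [Base int]] => [Ty [Pr [Base b]]]] )]] => [Ty [Pr [Base str]] => [Ty [Pr [Base b]] => [Ty [Pr [Base int]]]]]]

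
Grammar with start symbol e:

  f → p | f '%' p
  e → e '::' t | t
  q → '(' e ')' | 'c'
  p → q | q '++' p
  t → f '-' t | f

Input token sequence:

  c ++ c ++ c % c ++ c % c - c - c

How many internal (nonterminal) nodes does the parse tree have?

[e [t [f [f [f [p [q c] ++ [p [q c] ++ [p [q c]]]]] % [p [q c] ++ [p [q c]]]] % [p [q c]]] - [t [f [p [q c]]] - [t [f [p [q c]]]]]]]

25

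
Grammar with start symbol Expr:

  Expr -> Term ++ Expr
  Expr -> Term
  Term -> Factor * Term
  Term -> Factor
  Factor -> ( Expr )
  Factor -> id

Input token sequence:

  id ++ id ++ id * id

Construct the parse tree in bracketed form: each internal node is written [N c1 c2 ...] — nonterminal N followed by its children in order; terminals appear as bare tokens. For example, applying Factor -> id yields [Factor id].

Expr
Term ++ Expr
Factor ++ Expr
id ++ Expr
id ++ Term ++ Expr
id ++ Factor ++ Expr
id ++ id ++ Expr
id ++ id ++ Term
id ++ id ++ Factor * Term
id ++ id ++ id * Term
id ++ id ++ id * Factor
id ++ id ++ id * id

[Expr [Term [Factor id]] ++ [Expr [Term [Factor id]] ++ [Expr [Term [Factor id] * [Term [Factor id]]]]]]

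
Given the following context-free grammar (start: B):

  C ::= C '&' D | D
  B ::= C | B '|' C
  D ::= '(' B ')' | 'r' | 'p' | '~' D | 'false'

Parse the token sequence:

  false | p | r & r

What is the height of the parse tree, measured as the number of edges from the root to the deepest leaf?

5

[B [B [B [C [D false]]] | [C [D p]]] | [C [C [D r]] & [D r]]]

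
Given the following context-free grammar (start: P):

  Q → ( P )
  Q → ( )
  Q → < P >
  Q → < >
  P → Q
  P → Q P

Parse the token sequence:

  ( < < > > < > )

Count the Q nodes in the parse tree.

[P [Q ( [P [Q < [P [Q < >]] >] [P [Q < >]]] )]]

4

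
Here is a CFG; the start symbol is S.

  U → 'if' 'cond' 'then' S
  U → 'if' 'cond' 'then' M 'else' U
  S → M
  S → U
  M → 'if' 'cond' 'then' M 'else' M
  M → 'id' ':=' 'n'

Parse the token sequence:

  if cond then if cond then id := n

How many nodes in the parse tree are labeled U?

2

[S [U if cond then [S [U if cond then [S [M id := n]]]]]]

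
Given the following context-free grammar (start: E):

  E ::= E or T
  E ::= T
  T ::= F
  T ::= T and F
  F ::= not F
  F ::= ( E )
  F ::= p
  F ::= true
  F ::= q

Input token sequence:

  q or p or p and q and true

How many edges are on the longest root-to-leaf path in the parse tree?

5

[E [E [E [T [F q]]] or [T [F p]]] or [T [T [T [F p]] and [F q]] and [F true]]]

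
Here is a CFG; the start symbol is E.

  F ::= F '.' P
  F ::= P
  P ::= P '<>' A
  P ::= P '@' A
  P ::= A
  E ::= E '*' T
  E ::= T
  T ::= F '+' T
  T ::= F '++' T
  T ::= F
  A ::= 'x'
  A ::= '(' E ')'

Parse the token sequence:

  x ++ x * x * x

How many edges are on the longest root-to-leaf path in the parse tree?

[E [E [E [T [F [P [A x]]] ++ [T [F [P [A x]]]]]] * [T [F [P [A x]]]]] * [T [F [P [A x]]]]]

8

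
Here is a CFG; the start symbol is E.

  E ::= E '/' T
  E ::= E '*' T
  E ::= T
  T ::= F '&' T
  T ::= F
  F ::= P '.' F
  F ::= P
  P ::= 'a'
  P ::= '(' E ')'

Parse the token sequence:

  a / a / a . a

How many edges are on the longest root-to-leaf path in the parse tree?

[E [E [E [T [F [P a]]]] / [T [F [P a]]]] / [T [F [P a] . [F [P a]]]]]

6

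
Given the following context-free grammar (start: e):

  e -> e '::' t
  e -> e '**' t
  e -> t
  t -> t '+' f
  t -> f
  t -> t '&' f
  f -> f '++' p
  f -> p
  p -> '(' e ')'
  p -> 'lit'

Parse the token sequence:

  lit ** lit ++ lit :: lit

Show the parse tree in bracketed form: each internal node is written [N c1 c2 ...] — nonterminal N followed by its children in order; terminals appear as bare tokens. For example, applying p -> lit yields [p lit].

[e [e [e [t [f [p lit]]]] ** [t [f [f [p lit]] ++ [p lit]]]] :: [t [f [p lit]]]]

e
e :: t
e ** t :: t
t ** t :: t
f ** t :: t
p ** t :: t
lit ** t :: t
lit ** f :: t
lit ** f ++ p :: t
lit ** p ++ p :: t
lit ** lit ++ p :: t
lit ** lit ++ lit :: t
lit ** lit ++ lit :: f
lit ** lit ++ lit :: p
lit ** lit ++ lit :: lit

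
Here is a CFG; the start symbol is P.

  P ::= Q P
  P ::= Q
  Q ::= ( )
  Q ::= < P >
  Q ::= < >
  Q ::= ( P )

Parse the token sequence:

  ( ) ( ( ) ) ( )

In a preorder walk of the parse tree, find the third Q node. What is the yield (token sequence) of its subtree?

( )

[P [Q ( )] [P [Q ( [P [Q ( )]] )] [P [Q ( )]]]]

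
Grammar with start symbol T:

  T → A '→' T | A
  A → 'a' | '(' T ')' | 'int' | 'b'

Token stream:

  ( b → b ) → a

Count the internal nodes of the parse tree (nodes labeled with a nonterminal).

[T [A ( [T [A b] → [T [A b]]] )] → [T [A a]]]

8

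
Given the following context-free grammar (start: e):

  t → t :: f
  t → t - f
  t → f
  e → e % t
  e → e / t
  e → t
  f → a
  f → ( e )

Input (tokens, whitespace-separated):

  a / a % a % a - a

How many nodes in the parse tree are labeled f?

5

[e [e [e [e [t [f a]]] / [t [f a]]] % [t [f a]]] % [t [t [f a]] - [f a]]]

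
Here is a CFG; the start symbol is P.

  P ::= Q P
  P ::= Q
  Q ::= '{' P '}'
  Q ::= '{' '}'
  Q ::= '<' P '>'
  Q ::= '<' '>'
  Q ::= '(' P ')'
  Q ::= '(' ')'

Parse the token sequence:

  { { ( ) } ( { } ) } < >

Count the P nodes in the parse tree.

[P [Q { [P [Q { [P [Q ( )]] }] [P [Q ( [P [Q { }]] )]]] }] [P [Q < >]]]

6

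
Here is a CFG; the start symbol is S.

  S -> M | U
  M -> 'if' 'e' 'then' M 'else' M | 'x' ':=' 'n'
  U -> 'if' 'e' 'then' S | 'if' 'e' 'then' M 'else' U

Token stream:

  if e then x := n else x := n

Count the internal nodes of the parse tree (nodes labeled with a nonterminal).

[S [M if e then [M x := n] else [M x := n]]]

4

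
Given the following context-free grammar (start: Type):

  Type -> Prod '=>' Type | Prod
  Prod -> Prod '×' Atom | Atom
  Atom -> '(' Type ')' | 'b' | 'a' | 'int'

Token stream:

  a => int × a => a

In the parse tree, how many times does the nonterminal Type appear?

3

[Type [Prod [Atom a]] => [Type [Prod [Prod [Atom int]] × [Atom a]] => [Type [Prod [Atom a]]]]]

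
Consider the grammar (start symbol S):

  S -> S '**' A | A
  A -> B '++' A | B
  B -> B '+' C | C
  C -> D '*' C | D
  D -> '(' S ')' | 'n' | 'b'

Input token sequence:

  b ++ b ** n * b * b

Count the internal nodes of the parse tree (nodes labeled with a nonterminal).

[S [S [A [B [C [D b]]] ++ [A [B [C [D b]]]]]] ** [A [B [C [D n] * [C [D b] * [C [D b]]]]]]]

18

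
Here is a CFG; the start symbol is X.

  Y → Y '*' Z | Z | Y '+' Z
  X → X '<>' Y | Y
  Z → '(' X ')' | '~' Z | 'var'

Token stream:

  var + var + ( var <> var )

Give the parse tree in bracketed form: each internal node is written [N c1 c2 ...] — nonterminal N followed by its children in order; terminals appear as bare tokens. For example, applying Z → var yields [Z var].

X
Y
Y + Z
Y + Z + Z
Z + Z + Z
var + Z + Z
var + var + Z
var + var + ( X )
var + var + ( X <> Y )
var + var + ( Y <> Y )
var + var + ( Z <> Y )
var + var + ( var <> Y )
var + var + ( var <> Z )
var + var + ( var <> var )

[X [Y [Y [Y [Z var]] + [Z var]] + [Z ( [X [X [Y [Z var]]] <> [Y [Z var]]] )]]]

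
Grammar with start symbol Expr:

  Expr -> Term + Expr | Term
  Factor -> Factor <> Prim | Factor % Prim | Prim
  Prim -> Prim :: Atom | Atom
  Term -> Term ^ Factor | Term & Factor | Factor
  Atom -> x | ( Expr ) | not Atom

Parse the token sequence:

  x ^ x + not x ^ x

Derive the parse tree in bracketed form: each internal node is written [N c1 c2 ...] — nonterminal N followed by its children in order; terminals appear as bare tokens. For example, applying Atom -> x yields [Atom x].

Expr
Term + Expr
Term ^ Factor + Expr
Factor ^ Factor + Expr
Prim ^ Factor + Expr
Atom ^ Factor + Expr
x ^ Factor + Expr
x ^ Prim + Expr
x ^ Atom + Expr
x ^ x + Expr
x ^ x + Term
x ^ x + Term ^ Factor
x ^ x + Factor ^ Factor
x ^ x + Prim ^ Factor
x ^ x + Atom ^ Factor
x ^ x + not Atom ^ Factor
x ^ x + not x ^ Factor
x ^ x + not x ^ Prim
x ^ x + not x ^ Atom
x ^ x + not x ^ x

[Expr [Term [Term [Factor [Prim [Atom x]]]] ^ [Factor [Prim [Atom x]]]] + [Expr [Term [Term [Factor [Prim [Atom not [Atom x]]]]] ^ [Factor [Prim [Atom x]]]]]]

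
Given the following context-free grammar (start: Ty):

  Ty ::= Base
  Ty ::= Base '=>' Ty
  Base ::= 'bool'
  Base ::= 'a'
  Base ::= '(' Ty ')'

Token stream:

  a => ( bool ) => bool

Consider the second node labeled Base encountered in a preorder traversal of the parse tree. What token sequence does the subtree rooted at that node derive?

[Ty [Base a] => [Ty [Base ( [Ty [Base bool]] )] => [Ty [Base bool]]]]

( bool )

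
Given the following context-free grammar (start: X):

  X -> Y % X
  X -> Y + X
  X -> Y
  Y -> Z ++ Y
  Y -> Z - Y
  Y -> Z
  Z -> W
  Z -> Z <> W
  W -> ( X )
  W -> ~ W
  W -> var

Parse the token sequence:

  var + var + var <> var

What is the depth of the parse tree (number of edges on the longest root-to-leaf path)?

[X [Y [Z [W var]]] + [X [Y [Z [W var]]] + [X [Y [Z [Z [W var]] <> [W var]]]]]]

7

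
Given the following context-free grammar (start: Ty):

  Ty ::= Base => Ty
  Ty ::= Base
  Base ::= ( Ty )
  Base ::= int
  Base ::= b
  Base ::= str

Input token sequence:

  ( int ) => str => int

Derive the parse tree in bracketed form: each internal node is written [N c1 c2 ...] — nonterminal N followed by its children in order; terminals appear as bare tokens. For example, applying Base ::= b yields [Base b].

Ty
Base => Ty
( Ty ) => Ty
( Base ) => Ty
( int ) => Ty
( int ) => Base => Ty
( int ) => str => Ty
( int ) => str => Base
( int ) => str => int

[Ty [Base ( [Ty [Base int]] )] => [Ty [Base str] => [Ty [Base int]]]]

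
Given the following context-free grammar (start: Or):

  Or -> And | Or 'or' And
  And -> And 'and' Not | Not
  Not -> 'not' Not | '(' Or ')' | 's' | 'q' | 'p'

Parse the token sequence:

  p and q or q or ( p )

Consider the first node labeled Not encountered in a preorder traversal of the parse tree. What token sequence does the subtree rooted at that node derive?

[Or [Or [Or [And [And [Not p]] and [Not q]]] or [And [Not q]]] or [And [Not ( [Or [And [Not p]]] )]]]

p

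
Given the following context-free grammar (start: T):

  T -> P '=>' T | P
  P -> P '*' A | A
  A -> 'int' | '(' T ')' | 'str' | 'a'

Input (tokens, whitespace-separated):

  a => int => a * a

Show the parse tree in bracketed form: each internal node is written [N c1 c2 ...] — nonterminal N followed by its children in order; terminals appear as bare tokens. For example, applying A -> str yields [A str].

T
P => T
A => T
a => T
a => P => T
a => A => T
a => int => T
a => int => P
a => int => P * A
a => int => A * A
a => int => a * A
a => int => a * a

[T [P [A a]] => [T [P [A int]] => [T [P [P [A a]] * [A a]]]]]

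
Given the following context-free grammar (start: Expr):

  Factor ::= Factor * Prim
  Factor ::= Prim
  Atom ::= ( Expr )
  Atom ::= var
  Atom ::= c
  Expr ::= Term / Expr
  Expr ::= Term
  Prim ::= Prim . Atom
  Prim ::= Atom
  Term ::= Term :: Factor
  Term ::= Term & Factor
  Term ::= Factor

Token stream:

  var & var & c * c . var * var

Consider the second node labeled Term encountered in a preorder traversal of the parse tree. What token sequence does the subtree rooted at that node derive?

var & var

[Expr [Term [Term [Term [Factor [Prim [Atom var]]]] & [Factor [Prim [Atom var]]]] & [Factor [Factor [Factor [Prim [Atom c]]] * [Prim [Prim [Atom c]] . [Atom var]]] * [Prim [Atom var]]]]]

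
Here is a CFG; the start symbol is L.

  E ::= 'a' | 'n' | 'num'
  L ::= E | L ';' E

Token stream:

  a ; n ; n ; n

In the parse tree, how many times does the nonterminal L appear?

[L [L [L [L [E a]] ; [E n]] ; [E n]] ; [E n]]

4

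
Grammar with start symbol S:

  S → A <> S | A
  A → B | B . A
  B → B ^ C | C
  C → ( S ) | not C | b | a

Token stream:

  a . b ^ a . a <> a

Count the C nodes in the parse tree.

5

[S [A [B [C a]] . [A [B [B [C b]] ^ [C a]] . [A [B [C a]]]]] <> [S [A [B [C a]]]]]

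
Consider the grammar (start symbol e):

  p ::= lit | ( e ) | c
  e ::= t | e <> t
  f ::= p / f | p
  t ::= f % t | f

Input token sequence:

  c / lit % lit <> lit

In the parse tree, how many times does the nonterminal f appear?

4

[e [e [t [f [p c] / [f [p lit]]] % [t [f [p lit]]]]] <> [t [f [p lit]]]]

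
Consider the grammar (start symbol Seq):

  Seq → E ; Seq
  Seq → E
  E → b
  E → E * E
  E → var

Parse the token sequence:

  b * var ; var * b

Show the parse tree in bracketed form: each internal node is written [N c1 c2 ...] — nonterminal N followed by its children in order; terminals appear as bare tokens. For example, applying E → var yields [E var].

[Seq [E [E b] * [E var]] ; [Seq [E [E var] * [E b]]]]

Seq
E ; Seq
E * E ; Seq
b * E ; Seq
b * var ; Seq
b * var ; E
b * var ; E * E
b * var ; var * E
b * var ; var * b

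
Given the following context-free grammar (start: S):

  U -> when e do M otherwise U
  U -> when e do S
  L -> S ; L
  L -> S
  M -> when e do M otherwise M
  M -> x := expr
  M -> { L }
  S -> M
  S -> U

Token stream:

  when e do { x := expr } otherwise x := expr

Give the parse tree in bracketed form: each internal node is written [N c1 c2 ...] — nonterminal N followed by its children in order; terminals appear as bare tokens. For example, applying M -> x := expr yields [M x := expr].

[S [M when e do [M { [L [S [M x := expr]]] }] otherwise [M x := expr]]]

S
M
when e do M otherwise M
when e do { L } otherwise M
when e do { S } otherwise M
when e do { M } otherwise M
when e do { x := expr } otherwise M
when e do { x := expr } otherwise x := expr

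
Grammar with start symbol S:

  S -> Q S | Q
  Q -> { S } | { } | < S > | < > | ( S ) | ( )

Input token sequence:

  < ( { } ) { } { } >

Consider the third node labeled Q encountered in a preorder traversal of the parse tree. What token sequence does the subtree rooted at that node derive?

{ }

[S [Q < [S [Q ( [S [Q { }]] )] [S [Q { }] [S [Q { }]]]] >]]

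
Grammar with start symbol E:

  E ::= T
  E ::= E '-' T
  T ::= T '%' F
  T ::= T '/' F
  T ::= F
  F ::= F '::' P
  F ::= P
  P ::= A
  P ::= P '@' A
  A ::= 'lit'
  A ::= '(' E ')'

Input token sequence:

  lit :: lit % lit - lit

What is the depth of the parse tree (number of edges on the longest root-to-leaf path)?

[E [E [T [T [F [F [P [A lit]]] :: [P [A lit]]]] % [F [P [A lit]]]]] - [T [F [P [A lit]]]]]

8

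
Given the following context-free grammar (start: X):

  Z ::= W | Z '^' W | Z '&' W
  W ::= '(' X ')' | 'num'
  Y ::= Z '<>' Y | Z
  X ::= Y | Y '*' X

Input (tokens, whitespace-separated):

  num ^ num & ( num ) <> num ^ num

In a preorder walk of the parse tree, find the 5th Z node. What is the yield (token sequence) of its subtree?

num ^ num

[X [Y [Z [Z [Z [W num]] ^ [W num]] & [W ( [X [Y [Z [W num]]]] )]] <> [Y [Z [Z [W num]] ^ [W num]]]]]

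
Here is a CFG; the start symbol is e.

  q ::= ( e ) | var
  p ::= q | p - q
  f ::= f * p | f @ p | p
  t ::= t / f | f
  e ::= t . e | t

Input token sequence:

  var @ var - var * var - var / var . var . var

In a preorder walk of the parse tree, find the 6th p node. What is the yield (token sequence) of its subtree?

var

[e [t [t [f [f [f [p [q var]]] @ [p [p [q var]] - [q var]]] * [p [p [q var]] - [q var]]]] / [f [p [q var]]]] . [e [t [f [p [q var]]]] . [e [t [f [p [q var]]]]]]]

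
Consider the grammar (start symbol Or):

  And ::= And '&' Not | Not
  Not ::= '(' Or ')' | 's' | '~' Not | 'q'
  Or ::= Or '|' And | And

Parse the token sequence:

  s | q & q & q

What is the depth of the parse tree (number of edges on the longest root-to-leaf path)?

[Or [Or [And [Not s]]] | [And [And [And [Not q]] & [Not q]] & [Not q]]]

5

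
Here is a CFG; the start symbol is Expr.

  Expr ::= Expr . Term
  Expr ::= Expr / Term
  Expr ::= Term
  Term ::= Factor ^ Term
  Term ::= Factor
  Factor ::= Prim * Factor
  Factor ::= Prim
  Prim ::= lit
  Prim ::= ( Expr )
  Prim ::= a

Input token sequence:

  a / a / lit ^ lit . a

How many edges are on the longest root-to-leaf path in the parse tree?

[Expr [Expr [Expr [Expr [Term [Factor [Prim a]]]] / [Term [Factor [Prim a]]]] / [Term [Factor [Prim lit]] ^ [Term [Factor [Prim lit]]]]] . [Term [Factor [Prim a]]]]

7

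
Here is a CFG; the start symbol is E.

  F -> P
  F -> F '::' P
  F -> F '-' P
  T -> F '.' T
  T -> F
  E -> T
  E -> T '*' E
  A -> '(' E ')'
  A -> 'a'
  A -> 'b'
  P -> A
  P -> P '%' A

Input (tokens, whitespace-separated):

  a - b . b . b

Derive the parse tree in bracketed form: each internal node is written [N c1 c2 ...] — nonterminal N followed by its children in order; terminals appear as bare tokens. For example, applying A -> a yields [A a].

E
T
F . T
F - P . T
P - P . T
A - P . T
a - P . T
a - A . T
a - b . T
a - b . F . T
a - b . P . T
a - b . A . T
a - b . b . T
a - b . b . F
a - b . b . P
a - b . b . A
a - b . b . b

[E [T [F [F [P [A a]]] - [P [A b]]] . [T [F [P [A b]]] . [T [F [P [A b]]]]]]]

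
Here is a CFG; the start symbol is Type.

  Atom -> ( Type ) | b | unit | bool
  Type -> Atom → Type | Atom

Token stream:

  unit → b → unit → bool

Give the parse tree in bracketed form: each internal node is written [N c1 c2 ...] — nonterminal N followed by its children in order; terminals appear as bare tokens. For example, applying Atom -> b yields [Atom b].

[Type [Atom unit] → [Type [Atom b] → [Type [Atom unit] → [Type [Atom bool]]]]]

Type
Atom → Type
unit → Type
unit → Atom → Type
unit → b → Type
unit → b → Atom → Type
unit → b → unit → Type
unit → b → unit → Atom
unit → b → unit → bool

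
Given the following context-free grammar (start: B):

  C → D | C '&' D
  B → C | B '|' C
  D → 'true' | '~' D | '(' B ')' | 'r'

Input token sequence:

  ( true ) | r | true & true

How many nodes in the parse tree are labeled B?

4

[B [B [B [C [D ( [B [C [D true]]] )]]] | [C [D r]]] | [C [C [D true]] & [D true]]]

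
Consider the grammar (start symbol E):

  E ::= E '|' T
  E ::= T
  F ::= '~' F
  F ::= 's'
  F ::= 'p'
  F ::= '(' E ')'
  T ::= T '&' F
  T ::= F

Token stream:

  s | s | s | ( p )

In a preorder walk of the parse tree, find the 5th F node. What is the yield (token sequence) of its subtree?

p

[E [E [E [E [T [F s]]] | [T [F s]]] | [T [F s]]] | [T [F ( [E [T [F p]]] )]]]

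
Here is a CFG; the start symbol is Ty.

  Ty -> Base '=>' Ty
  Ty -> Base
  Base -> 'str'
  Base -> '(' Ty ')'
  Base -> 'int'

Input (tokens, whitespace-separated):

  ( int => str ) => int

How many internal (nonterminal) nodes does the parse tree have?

[Ty [Base ( [Ty [Base int] => [Ty [Base str]]] )] => [Ty [Base int]]]

8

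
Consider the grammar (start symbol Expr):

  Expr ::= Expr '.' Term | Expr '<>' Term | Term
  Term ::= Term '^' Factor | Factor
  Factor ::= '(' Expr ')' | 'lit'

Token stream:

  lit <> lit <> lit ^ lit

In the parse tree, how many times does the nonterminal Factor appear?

4

[Expr [Expr [Expr [Term [Factor lit]]] <> [Term [Factor lit]]] <> [Term [Term [Factor lit]] ^ [Factor lit]]]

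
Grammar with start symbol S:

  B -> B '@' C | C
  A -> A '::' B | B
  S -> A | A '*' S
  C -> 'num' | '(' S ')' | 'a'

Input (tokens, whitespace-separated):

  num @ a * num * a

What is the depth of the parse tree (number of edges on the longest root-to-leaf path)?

6

[S [A [B [B [C num]] @ [C a]]] * [S [A [B [C num]]] * [S [A [B [C a]]]]]]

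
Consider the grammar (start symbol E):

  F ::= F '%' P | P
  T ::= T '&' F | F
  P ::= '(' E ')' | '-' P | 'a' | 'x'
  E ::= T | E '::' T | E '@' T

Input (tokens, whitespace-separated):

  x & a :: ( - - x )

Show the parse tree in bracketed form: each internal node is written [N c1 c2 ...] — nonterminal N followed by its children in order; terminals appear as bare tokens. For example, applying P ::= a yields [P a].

[E [E [T [T [F [P x]]] & [F [P a]]]] :: [T [F [P ( [E [T [F [P - [P - [P x]]]]]] )]]]]

E
E :: T
T :: T
T & F :: T
F & F :: T
P & F :: T
x & F :: T
x & P :: T
x & a :: T
x & a :: F
x & a :: P
x & a :: ( E )
x & a :: ( T )
x & a :: ( F )
x & a :: ( P )
x & a :: ( - P )
x & a :: ( - - P )
x & a :: ( - - x )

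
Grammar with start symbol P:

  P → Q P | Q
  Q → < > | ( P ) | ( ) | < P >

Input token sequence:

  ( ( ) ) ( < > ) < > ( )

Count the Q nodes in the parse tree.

6

[P [Q ( [P [Q ( )]] )] [P [Q ( [P [Q < >]] )] [P [Q < >] [P [Q ( )]]]]]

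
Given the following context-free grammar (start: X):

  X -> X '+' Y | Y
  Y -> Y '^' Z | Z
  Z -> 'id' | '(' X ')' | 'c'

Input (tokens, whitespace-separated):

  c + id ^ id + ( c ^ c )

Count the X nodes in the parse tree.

4

[X [X [X [Y [Z c]]] + [Y [Y [Z id]] ^ [Z id]]] + [Y [Z ( [X [Y [Y [Z c]] ^ [Z c]]] )]]]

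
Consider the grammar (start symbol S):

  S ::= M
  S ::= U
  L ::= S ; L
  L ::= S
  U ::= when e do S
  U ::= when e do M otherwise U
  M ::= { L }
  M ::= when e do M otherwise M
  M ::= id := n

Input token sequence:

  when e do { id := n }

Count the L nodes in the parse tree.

[S [U when e do [S [M { [L [S [M id := n]]] }]]]]

1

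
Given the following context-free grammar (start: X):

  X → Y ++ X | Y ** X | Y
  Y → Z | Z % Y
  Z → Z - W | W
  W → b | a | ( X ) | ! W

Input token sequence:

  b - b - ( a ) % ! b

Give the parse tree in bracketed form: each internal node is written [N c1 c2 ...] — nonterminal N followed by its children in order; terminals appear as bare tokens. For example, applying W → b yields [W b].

X
Y
Z % Y
Z - W % Y
Z - W - W % Y
W - W - W % Y
b - W - W % Y
b - b - W % Y
b - b - ( X ) % Y
b - b - ( Y ) % Y
b - b - ( Z ) % Y
b - b - ( W ) % Y
b - b - ( a ) % Y
b - b - ( a ) % Z
b - b - ( a ) % W
b - b - ( a ) % ! W
b - b - ( a ) % ! b

[X [Y [Z [Z [Z [W b]] - [W b]] - [W ( [X [Y [Z [W a]]]] )]] % [Y [Z [W ! [W b]]]]]]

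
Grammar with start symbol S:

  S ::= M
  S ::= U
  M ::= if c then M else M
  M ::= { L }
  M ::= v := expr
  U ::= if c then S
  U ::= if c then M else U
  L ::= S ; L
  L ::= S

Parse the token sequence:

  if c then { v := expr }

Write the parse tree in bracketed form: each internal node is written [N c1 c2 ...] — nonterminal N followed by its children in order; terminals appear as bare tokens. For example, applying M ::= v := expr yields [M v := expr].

[S [U if c then [S [M { [L [S [M v := expr]]] }]]]]

S
U
if c then S
if c then M
if c then { L }
if c then { S }
if c then { M }
if c then { v := expr }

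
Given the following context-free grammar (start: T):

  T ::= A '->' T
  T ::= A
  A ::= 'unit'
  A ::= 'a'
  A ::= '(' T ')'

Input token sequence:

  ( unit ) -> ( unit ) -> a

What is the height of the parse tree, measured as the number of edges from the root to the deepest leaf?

5

[T [A ( [T [A unit]] )] -> [T [A ( [T [A unit]] )] -> [T [A a]]]]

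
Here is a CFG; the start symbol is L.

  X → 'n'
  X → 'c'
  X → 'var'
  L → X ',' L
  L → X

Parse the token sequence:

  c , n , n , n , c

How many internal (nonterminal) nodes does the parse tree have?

[L [X c] , [L [X n] , [L [X n] , [L [X n] , [L [X c]]]]]]

10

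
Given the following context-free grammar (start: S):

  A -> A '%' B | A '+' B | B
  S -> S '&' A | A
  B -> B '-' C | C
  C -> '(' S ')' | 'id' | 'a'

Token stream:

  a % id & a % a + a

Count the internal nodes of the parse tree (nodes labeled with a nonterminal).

[S [S [A [A [B [C a]]] % [B [C id]]]] & [A [A [A [B [C a]]] % [B [C a]]] + [B [C a]]]]

17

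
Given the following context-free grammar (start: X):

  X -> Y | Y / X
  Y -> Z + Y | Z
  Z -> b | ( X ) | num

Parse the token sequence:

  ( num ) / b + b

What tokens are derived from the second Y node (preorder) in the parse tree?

[X [Y [Z ( [X [Y [Z num]]] )]] / [X [Y [Z b] + [Y [Z b]]]]]

num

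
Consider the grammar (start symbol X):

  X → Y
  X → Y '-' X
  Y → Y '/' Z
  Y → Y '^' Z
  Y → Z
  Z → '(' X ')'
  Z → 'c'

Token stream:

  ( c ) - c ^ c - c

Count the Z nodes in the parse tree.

[X [Y [Z ( [X [Y [Z c]]] )]] - [X [Y [Y [Z c]] ^ [Z c]] - [X [Y [Z c]]]]]

5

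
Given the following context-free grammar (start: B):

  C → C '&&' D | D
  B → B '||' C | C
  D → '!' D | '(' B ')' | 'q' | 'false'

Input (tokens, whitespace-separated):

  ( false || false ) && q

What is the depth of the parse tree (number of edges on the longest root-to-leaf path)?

8

[B [C [C [D ( [B [B [C [D false]]] || [C [D false]]] )]] && [D q]]]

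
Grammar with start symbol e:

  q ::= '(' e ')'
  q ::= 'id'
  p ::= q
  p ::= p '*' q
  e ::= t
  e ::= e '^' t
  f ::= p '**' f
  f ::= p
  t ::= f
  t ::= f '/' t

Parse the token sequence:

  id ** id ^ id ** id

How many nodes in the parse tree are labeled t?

[e [e [t [f [p [q id]] ** [f [p [q id]]]]]] ^ [t [f [p [q id]] ** [f [p [q id]]]]]]

2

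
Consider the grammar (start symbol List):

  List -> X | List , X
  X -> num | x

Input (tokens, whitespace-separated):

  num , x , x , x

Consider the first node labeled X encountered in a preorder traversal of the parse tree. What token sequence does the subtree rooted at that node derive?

[List [List [List [List [X num]] , [X x]] , [X x]] , [X x]]

num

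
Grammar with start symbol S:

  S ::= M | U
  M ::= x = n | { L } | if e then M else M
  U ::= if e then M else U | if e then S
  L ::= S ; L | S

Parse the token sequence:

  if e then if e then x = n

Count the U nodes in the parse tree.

[S [U if e then [S [U if e then [S [M x = n]]]]]]

2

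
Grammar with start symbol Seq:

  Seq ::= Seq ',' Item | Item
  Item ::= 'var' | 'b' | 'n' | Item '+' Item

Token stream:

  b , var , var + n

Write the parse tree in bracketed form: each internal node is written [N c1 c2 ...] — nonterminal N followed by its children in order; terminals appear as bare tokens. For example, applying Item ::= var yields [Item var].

Seq
Seq , Item
Seq , Item , Item
Item , Item , Item
b , Item , Item
b , var , Item
b , var , Item + Item
b , var , var + Item
b , var , var + n

[Seq [Seq [Seq [Item b]] , [Item var]] , [Item [Item var] + [Item n]]]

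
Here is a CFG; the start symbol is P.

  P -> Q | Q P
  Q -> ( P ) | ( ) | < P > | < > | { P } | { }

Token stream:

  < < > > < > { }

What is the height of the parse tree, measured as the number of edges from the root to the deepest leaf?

4

[P [Q < [P [Q < >]] >] [P [Q < >] [P [Q { }]]]]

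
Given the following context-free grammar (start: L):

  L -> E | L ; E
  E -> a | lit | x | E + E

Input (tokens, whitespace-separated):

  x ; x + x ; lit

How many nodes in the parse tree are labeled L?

[L [L [L [E x]] ; [E [E x] + [E x]]] ; [E lit]]

3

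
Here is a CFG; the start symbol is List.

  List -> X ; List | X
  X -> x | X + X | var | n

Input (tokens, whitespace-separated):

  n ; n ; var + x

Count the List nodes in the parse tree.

[List [X n] ; [List [X n] ; [List [X [X var] + [X x]]]]]

3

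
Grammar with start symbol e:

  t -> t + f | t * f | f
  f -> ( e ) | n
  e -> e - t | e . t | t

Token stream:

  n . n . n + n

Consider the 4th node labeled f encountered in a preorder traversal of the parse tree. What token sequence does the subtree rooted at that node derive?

n

[e [e [e [t [f n]]] . [t [f n]]] . [t [t [f n]] + [f n]]]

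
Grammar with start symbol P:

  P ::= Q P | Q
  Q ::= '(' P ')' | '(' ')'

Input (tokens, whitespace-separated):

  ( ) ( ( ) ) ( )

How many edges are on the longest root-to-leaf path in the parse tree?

5

[P [Q ( )] [P [Q ( [P [Q ( )]] )] [P [Q ( )]]]]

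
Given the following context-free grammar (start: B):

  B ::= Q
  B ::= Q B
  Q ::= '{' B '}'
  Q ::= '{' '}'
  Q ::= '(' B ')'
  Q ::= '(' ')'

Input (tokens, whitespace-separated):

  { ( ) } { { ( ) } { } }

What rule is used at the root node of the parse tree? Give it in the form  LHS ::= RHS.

[B [Q { [B [Q ( )]] }] [B [Q { [B [Q { [B [Q ( )]] }] [B [Q { }]]] }]]]

B ::= Q B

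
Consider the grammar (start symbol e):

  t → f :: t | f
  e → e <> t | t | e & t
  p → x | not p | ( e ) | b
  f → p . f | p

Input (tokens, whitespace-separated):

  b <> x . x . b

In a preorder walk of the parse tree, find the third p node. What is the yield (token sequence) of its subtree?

x

[e [e [t [f [p b]]]] <> [t [f [p x] . [f [p x] . [f [p b]]]]]]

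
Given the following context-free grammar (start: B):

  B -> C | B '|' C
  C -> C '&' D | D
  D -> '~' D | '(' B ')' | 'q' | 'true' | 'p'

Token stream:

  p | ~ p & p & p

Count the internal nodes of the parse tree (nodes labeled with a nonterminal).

[B [B [C [D p]]] | [C [C [C [D ~ [D p]]] & [D p]] & [D p]]]

11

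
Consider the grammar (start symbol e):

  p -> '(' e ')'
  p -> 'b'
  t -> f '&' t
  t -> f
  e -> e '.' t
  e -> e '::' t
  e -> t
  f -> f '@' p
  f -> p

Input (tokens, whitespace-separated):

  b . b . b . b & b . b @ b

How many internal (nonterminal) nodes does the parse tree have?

25

[e [e [e [e [e [t [f [p b]]]] . [t [f [p b]]]] . [t [f [p b]]]] . [t [f [p b]] & [t [f [p b]]]]] . [t [f [f [p b]] @ [p b]]]]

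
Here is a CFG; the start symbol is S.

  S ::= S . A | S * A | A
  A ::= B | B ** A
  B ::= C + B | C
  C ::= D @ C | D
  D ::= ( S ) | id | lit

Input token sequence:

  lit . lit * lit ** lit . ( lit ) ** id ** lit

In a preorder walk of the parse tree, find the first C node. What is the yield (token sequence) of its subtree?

[S [S [S [S [A [B [C [D lit]]]]] . [A [B [C [D lit]]]]] * [A [B [C [D lit]]] ** [A [B [C [D lit]]]]]] . [A [B [C [D ( [S [A [B [C [D lit]]]]] )]]] ** [A [B [C [D id]]] ** [A [B [C [D lit]]]]]]]

lit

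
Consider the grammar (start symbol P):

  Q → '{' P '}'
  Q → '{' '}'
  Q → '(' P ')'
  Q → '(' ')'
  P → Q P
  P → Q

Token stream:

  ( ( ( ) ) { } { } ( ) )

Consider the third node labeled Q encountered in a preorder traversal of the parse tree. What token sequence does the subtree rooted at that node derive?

[P [Q ( [P [Q ( [P [Q ( )]] )] [P [Q { }] [P [Q { }] [P [Q ( )]]]]] )]]

( )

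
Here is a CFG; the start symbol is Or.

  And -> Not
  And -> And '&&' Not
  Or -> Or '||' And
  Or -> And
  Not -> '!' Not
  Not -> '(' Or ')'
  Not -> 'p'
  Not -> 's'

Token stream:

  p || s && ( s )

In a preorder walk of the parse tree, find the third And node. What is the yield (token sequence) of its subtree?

[Or [Or [And [Not p]]] || [And [And [Not s]] && [Not ( [Or [And [Not s]]] )]]]

s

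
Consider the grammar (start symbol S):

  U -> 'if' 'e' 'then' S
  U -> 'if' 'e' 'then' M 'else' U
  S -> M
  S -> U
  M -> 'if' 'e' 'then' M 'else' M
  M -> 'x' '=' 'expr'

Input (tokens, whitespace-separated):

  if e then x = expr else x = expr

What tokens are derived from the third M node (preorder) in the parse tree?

x = expr

[S [M if e then [M x = expr] else [M x = expr]]]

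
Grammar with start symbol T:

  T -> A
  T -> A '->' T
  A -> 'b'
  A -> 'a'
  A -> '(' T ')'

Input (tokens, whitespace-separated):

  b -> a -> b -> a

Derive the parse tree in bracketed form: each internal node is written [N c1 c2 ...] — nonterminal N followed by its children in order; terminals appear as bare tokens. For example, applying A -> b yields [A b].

T
A -> T
b -> T
b -> A -> T
b -> a -> T
b -> a -> A -> T
b -> a -> b -> T
b -> a -> b -> A
b -> a -> b -> a

[T [A b] -> [T [A a] -> [T [A b] -> [T [A a]]]]]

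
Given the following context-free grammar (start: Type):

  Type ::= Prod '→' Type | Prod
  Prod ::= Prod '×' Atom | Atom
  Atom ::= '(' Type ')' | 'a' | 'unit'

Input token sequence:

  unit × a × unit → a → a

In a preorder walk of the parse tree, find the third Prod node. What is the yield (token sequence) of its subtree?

unit

[Type [Prod [Prod [Prod [Atom unit]] × [Atom a]] × [Atom unit]] → [Type [Prod [Atom a]] → [Type [Prod [Atom a]]]]]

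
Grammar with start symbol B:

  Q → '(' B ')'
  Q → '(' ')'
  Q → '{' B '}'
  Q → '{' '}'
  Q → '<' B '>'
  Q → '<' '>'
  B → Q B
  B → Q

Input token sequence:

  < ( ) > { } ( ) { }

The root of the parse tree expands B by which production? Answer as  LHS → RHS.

[B [Q < [B [Q ( )]] >] [B [Q { }] [B [Q ( )] [B [Q { }]]]]]

B → Q B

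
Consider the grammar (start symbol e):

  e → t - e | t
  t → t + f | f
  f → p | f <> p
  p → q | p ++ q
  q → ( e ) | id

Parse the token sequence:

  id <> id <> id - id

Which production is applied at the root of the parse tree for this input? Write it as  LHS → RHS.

e → t - e

[e [t [f [f [f [p [q id]]] <> [p [q id]]] <> [p [q id]]]] - [e [t [f [p [q id]]]]]]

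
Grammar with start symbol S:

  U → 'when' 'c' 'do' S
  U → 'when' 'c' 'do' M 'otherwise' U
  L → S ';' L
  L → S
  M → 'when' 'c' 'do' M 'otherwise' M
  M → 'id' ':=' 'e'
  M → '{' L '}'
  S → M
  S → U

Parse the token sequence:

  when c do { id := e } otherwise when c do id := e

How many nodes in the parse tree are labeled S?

[S [U when c do [M { [L [S [M id := e]]] }] otherwise [U when c do [S [M id := e]]]]]

3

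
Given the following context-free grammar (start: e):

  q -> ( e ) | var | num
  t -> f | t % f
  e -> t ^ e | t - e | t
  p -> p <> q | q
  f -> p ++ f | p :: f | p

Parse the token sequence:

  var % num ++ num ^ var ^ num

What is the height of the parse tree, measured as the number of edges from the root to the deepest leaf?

7

[e [t [t [f [p [q var]]]] % [f [p [q num]] ++ [f [p [q num]]]]] ^ [e [t [f [p [q var]]]] ^ [e [t [f [p [q num]]]]]]]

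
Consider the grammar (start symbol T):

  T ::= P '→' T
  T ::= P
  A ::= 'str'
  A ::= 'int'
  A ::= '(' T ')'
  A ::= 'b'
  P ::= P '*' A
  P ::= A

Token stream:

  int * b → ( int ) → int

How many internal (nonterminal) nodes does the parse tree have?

14

[T [P [P [A int]] * [A b]] → [T [P [A ( [T [P [A int]]] )]] → [T [P [A int]]]]]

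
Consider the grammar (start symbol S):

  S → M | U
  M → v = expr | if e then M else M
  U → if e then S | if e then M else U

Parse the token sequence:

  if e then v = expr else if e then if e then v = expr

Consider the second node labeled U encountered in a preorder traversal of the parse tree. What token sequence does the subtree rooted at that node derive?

if e then if e then v = expr

[S [U if e then [M v = expr] else [U if e then [S [U if e then [S [M v = expr]]]]]]]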